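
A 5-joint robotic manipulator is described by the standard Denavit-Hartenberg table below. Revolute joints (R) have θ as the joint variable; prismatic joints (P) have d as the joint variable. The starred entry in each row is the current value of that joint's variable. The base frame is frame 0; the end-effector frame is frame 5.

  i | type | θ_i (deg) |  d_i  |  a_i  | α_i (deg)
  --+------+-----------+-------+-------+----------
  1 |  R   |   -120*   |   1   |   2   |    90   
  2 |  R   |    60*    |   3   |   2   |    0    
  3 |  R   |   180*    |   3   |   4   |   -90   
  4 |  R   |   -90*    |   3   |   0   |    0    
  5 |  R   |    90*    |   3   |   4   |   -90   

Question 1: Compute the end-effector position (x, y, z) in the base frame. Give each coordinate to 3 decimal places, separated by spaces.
after link 1: o_1 = (-1.0000, -1.7321, 1.0000)
after link 2: o_2 = (-4.0981, -1.0981, 2.7321)
after link 3: o_3 = (-5.6962, 2.1340, -0.7321)
after link 4: o_4 = (-6.9952, -0.1160, -2.2321)
after link 5: o_5 = (-7.2942, -0.6340, -7.1962)

-7.294 -0.634 -7.196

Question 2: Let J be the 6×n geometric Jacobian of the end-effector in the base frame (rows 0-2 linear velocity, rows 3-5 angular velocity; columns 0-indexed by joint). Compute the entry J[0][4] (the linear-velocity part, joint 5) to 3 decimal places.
3.464

axis z_4 = (-0.4330,-0.7500,-0.5000); lever o_n−o_4 = (-0.2990,-0.5179,-4.9641)
cross product → J_v[:, 4] = (3.4641,-2.0000,0.0000)
J_ω[:, 4] = z_4
entry J[0][4] = 3.4641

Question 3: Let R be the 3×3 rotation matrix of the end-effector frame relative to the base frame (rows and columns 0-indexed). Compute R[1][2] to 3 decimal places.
-0.500

End-effector z-axis (col 2 of R) = (0.8660,-0.5000,-0.0000)
R[1][2] = -0.5000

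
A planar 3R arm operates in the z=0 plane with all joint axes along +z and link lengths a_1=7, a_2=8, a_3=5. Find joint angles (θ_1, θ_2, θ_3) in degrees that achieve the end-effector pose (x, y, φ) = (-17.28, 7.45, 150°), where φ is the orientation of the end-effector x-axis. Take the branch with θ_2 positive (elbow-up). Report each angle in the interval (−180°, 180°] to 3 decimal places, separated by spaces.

135.001 44.996 -29.997

wrist centre = target − a_3·(cos φ, sin φ) = (-12.9499, 4.9500)
cos θ_2 = (192.2017−7²−8²)/(2·7·8) = 0.7072; θ_2 = 44.9958° (elbow-up)
β = atan2(4.9500,-12.9499) = 159.0810°; ψ = atan2(5.6564,12.6573) = 24.0795°
θ_1 = β − ψ = 135.0015°
θ_3 = φ − θ_1 − θ_2 = -29.9973° (wrapped to (-180°,180°])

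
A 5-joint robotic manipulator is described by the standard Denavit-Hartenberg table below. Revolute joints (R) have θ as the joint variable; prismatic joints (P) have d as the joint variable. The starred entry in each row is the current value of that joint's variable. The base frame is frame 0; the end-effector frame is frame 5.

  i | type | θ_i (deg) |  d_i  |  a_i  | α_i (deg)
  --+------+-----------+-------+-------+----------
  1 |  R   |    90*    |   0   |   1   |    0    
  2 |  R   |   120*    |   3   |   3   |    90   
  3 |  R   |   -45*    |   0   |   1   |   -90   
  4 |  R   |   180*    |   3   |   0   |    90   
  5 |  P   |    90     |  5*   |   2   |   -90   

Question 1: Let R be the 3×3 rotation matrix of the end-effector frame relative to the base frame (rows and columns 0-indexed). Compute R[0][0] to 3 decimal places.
End-effector x-axis (col 0 of R) = (-0.6124,-0.3536,0.7071)
R[0][0] = -0.6124

-0.612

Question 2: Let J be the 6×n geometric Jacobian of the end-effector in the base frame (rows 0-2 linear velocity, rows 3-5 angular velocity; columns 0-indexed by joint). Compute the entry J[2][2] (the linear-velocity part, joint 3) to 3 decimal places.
axis z_2 = (-0.5000,0.8660,0.0000); lever o_n−o_2 = (-1.1742,-6.4514,2.8284)
cross product → J_v[:, 2] = (2.4495,1.4142,4.2426)
J_ω[:, 2] = z_2
entry J[2][2] = 4.2426

4.243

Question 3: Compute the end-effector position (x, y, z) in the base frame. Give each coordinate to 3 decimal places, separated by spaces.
-3.772 -6.951 5.828

after link 1: o_1 = (0.0000, 1.0000, 0.0000)
after link 2: o_2 = (-2.5981, -0.5000, 3.0000)
after link 3: o_3 = (-3.2104, -0.8536, 2.2929)
after link 4: o_4 = (-5.0476, -1.9142, 4.4142)
after link 5: o_5 = (-3.7723, -6.9514, 5.8284)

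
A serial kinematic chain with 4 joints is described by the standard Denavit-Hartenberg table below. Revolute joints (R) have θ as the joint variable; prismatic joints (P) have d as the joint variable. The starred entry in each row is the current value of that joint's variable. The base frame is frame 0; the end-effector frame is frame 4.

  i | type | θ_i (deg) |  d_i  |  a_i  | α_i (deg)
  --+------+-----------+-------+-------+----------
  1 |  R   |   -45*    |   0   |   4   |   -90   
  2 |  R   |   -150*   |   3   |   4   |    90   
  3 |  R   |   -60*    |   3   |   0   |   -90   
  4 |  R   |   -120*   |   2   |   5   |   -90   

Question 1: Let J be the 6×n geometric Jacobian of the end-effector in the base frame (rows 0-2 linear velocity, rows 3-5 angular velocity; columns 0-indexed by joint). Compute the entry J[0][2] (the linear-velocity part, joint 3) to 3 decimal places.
2.279

axis z_2 = (-0.3536,0.3536,-0.8660); lever o_n−o_2 = (-0.6487,5.1248,-6.1071)
cross product → J_v[:, 2] = (2.2791,-1.5973,-1.5825)
J_ω[:, 2] = z_2
entry J[0][2] = 2.2791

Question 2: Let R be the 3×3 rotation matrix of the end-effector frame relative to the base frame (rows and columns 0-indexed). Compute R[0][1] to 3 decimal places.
End-effector y-axis (col 1 of R) = (0.1768,-0.8839,-0.4330)
R[0][1] = 0.1768

0.177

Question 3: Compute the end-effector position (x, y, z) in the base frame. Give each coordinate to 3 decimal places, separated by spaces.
1.852 6.867 -4.107

after link 1: o_1 = (2.8284, -2.8284, 0.0000)
after link 2: o_2 = (2.5003, 1.7424, 2.0000)
after link 3: o_3 = (1.4396, 2.8030, -0.5981)
after link 4: o_4 = (1.8515, 6.8672, -4.1071)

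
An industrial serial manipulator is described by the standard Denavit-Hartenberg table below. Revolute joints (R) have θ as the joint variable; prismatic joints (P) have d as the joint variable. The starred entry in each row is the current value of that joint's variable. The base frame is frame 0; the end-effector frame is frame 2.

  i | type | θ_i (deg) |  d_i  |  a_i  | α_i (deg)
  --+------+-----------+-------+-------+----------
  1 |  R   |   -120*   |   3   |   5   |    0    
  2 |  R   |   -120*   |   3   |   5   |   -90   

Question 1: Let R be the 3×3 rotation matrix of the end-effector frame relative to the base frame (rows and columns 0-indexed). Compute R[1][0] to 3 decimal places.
0.866

End-effector x-axis (col 0 of R) = (-0.5000,0.8660,0.0000)
R[1][0] = 0.8660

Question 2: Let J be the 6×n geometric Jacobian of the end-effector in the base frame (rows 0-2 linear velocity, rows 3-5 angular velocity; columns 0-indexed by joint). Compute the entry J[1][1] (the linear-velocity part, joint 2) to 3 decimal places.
axis z_1 = (0.0000,0.0000,1.0000); lever o_n−o_1 = (-2.5000,4.3301,3.0000)
cross product → J_v[:, 1] = (-4.3301,-2.5000,0.0000)
J_ω[:, 1] = z_1
entry J[1][1] = -2.5000

-2.500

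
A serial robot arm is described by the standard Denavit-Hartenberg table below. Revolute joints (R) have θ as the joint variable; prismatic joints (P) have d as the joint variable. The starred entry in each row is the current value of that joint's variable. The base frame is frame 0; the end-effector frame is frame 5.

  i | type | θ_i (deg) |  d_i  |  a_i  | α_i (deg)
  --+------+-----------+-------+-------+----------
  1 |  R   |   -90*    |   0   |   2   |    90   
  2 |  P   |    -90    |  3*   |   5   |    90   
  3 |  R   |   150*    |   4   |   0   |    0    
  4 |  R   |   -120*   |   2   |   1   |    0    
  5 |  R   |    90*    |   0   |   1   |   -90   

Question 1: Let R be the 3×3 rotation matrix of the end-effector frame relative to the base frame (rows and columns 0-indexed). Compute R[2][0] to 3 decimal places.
0.500

End-effector x-axis (col 0 of R) = (-0.8660,-0.0000,0.5000)
R[2][0] = 0.5000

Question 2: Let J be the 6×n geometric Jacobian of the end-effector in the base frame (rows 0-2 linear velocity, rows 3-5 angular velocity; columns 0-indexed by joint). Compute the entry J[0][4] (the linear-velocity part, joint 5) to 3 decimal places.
0.500

axis z_4 = (-0.0000,1.0000,-0.0000); lever o_n−o_4 = (-0.8660,0.0000,0.5000)
cross product → J_v[:, 4] = (0.5000,0.0000,0.8660)
J_ω[:, 4] = z_4
entry J[0][4] = 0.5000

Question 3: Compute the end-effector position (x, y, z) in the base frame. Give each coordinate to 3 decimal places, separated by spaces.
-4.366 4.000 -5.366

after link 1: o_1 = (0.0000, -2.0000, 0.0000)
after link 2: o_2 = (-3.0000, -2.0000, -5.0000)
after link 3: o_3 = (-3.0000, 2.0000, -5.0000)
after link 4: o_4 = (-3.5000, 4.0000, -5.8660)
after link 5: o_5 = (-4.3660, 4.0000, -5.3660)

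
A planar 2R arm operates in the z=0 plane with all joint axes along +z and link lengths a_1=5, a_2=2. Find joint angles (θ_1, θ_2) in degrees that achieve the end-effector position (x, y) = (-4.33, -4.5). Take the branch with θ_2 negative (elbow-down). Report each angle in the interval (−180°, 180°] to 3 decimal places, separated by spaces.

cos θ_2 = (38.9989−5²−2²)/(2·5·2) = 0.4999; θ_2 = -60.0036° (elbow-down)
β = atan2(-4.5000,-4.3300) = -133.8970°; ψ = atan2(-1.7321,5.9999) = -16.1030°
θ_1 = β − ψ = -117.7941°

-117.794 -60.004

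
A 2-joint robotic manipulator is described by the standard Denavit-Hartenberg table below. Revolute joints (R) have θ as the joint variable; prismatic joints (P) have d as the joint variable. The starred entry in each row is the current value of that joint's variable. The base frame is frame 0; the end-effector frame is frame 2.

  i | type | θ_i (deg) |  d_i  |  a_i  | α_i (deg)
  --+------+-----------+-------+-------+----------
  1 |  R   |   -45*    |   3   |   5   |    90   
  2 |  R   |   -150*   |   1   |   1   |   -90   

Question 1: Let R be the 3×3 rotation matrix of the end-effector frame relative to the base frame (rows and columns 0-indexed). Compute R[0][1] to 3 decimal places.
End-effector y-axis (col 1 of R) = (0.7071,0.7071,-0.0000)
R[0][1] = 0.7071

0.707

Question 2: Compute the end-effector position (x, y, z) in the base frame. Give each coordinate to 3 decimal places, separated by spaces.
2.216 -3.630 2.500

after link 1: o_1 = (3.5355, -3.5355, 3.0000)
after link 2: o_2 = (2.2161, -3.6303, 2.5000)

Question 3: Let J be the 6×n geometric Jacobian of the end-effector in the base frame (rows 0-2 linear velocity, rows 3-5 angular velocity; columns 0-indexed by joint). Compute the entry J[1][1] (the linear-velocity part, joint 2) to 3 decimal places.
axis z_1 = (-0.7071,-0.7071,0.0000); lever o_n−o_1 = (-1.3195,-0.0947,-0.5000)
cross product → J_v[:, 1] = (0.3536,-0.3536,-0.8660)
J_ω[:, 1] = z_1
entry J[1][1] = -0.3536

-0.354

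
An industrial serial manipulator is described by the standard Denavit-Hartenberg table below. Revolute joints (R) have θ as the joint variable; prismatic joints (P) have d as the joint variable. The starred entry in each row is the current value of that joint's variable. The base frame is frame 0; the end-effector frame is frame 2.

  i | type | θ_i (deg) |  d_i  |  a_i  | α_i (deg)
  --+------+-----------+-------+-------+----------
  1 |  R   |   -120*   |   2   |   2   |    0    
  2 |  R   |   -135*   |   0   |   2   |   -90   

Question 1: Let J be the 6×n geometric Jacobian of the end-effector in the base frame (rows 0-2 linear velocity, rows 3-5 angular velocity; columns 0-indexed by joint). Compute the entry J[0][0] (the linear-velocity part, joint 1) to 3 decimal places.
axis z_0 = ẑ; lever o_n−o_0 = (-1.5176,0.1998,2.0000)
cross product → J_v[:, 0] = (-0.1998,-1.5176,0.0000)
J_ω[:, 0] = z_0
entry J[0][0] = -0.1998

-0.200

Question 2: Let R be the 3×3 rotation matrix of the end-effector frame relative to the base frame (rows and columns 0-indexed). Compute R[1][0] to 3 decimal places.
End-effector x-axis (col 0 of R) = (-0.2588,0.9659,0.0000)
R[1][0] = 0.9659

0.966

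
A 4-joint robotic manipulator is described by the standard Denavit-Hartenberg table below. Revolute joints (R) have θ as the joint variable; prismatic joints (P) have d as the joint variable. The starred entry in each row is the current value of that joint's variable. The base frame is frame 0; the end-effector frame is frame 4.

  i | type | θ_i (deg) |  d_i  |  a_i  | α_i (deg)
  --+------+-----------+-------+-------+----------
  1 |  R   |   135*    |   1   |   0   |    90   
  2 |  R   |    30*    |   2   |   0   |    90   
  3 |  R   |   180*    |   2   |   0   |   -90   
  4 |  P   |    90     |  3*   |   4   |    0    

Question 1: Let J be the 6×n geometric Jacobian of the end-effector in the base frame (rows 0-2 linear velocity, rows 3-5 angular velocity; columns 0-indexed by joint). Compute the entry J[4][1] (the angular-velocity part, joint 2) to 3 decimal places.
axis z_1 = (0.7071,0.7071,0.0000); lever o_n−o_1 = (-0.0000,-1.4142,1.7321)
cross product → J_v[:, 1] = (1.2247,-1.2247,-1.0000)
J_ω[:, 1] = z_1
entry J[4][1] = 0.7071

0.707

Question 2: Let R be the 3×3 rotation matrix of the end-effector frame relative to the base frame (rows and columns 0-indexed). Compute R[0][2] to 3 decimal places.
-0.707

End-effector z-axis (col 2 of R) = (-0.7071,-0.7071,-0.0000)
R[0][2] = -0.7071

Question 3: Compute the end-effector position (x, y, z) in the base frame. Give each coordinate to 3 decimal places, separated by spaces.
after link 1: o_1 = (0.0000, 0.0000, 1.0000)
after link 2: o_2 = (1.4142, 1.4142, 1.0000)
after link 3: o_3 = (0.7071, 2.1213, -0.7321)
after link 4: o_4 = (-0.0000, -1.4142, 2.7321)

-0.000 -1.414 2.732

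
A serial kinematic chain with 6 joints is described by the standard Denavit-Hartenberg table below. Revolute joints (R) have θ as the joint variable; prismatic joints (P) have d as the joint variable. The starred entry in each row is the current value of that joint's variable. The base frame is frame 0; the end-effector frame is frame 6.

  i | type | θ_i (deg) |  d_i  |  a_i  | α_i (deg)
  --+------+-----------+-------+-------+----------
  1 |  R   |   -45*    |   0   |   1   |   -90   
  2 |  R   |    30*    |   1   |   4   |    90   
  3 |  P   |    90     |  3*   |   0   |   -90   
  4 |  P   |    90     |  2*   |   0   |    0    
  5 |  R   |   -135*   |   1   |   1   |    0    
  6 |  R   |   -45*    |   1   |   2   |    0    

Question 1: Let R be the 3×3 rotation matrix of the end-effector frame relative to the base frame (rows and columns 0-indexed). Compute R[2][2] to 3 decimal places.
End-effector z-axis (col 2 of R) = (-0.6124,0.6124,0.5000)
R[2][2] = 0.5000

0.500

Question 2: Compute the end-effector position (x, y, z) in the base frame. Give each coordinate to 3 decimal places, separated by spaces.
after link 1: o_1 = (0.7071, -0.7071, 0.0000)
after link 2: o_2 = (3.8637, -2.4495, -2.0000)
after link 3: o_3 = (4.9244, -3.5101, 0.5981)
after link 4: o_4 = (3.6996, -2.2854, 1.5981)
after link 5: o_5 = (3.8372, -1.4230, 2.7104)
after link 6: o_6 = (3.9320, -1.5178, 4.9425)

3.932 -1.518 4.942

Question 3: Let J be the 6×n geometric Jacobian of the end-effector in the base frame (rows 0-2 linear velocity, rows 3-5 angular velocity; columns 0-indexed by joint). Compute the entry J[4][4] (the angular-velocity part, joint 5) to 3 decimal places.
0.612

axis z_4 = (-0.6124,0.6124,0.5000); lever o_n−o_4 = (0.2324,0.7676,3.3444)
cross product → J_v[:, 4] = (1.6642,2.1642,-0.6124)
J_ω[:, 4] = z_4
entry J[4][4] = 0.6124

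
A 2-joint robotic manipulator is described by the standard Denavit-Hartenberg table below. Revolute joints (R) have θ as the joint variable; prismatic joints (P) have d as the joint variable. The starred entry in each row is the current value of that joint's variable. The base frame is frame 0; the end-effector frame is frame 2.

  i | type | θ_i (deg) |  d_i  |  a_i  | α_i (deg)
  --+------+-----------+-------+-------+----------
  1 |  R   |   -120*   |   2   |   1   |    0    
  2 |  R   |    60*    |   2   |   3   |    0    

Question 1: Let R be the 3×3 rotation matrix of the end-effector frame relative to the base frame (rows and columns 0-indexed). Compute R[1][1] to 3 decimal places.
End-effector y-axis (col 1 of R) = (0.8660,0.5000,0.0000)
R[1][1] = 0.5000

0.500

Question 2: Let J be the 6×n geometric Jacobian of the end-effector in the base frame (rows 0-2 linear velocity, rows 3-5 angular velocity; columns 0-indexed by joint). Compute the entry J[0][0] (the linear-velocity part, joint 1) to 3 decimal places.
3.464

axis z_0 = ẑ; lever o_n−o_0 = (1.0000,-3.4641,4.0000)
cross product → J_v[:, 0] = (3.4641,1.0000,-0.0000)
J_ω[:, 0] = z_0
entry J[0][0] = 3.4641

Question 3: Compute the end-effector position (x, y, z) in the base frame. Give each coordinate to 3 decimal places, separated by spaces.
1.000 -3.464 4.000

after link 1: o_1 = (-0.5000, -0.8660, 2.0000)
after link 2: o_2 = (1.0000, -3.4641, 4.0000)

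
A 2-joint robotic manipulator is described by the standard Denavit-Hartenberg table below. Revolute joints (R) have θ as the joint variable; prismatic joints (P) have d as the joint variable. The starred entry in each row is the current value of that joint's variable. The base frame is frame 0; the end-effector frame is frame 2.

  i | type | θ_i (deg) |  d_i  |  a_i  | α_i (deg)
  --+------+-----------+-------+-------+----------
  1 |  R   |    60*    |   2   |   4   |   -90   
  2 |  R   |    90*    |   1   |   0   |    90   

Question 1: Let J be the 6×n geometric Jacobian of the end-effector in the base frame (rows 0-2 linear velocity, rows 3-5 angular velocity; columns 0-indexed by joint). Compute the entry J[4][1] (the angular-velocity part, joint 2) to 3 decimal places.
0.500

axis z_1 = (-0.8660,0.5000,0.0000); lever o_n−o_1 = (-0.8660,0.5000,0.0000)
cross product → J_v[:, 1] = (-0.0000,-0.0000,0.0000)
J_ω[:, 1] = z_1
entry J[4][1] = 0.5000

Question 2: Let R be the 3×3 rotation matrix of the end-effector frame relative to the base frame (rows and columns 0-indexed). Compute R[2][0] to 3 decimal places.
End-effector x-axis (col 0 of R) = (-0.0000,0.0000,-1.0000)
R[2][0] = -1.0000

-1.000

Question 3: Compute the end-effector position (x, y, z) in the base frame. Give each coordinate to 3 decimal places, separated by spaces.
after link 1: o_1 = (2.0000, 3.4641, 2.0000)
after link 2: o_2 = (1.1340, 3.9641, 2.0000)

1.134 3.964 2.000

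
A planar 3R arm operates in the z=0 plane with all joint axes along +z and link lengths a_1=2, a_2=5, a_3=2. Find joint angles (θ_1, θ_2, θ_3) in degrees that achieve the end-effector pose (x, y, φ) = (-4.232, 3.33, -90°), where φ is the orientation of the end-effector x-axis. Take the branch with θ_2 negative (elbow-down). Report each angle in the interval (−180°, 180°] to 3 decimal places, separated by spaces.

150.008 -30.010 150.002

wrist centre = target − a_3·(cos φ, sin φ) = (-4.2320, 5.3300)
cos θ_2 = (46.3187−2²−5²)/(2·2·5) = 0.8659; θ_2 = -30.0102° (elbow-down)
β = atan2(5.3300,-4.2320) = 128.4494°; ψ = atan2(-2.5008,6.3297) = -21.5583°
θ_1 = β − ψ = 150.0078°
θ_3 = φ − θ_1 − θ_2 = 150.0025° (wrapped to (-180°,180°])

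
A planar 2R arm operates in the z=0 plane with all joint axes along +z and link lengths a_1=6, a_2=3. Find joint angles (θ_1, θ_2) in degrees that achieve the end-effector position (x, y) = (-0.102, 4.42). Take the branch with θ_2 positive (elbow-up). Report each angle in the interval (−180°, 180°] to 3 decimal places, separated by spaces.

62.646 134.994

cos θ_2 = (19.5468−6²−3²)/(2·6·3) = -0.7070; θ_2 = 134.9940° (elbow-up)
β = atan2(4.4200,-0.1020) = 91.3220°; ψ = atan2(2.1215,3.8789) = 28.6762°
θ_1 = β − ψ = 62.6458°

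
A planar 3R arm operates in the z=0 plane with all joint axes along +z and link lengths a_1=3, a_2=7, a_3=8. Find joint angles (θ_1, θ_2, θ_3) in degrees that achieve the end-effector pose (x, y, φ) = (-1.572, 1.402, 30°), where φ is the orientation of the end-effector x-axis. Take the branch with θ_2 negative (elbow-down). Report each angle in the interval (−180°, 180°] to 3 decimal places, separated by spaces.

-120.004 -59.995 -150.000

wrist centre = target − a_3·(cos φ, sin φ) = (-8.5002, -2.5980)
cos θ_2 = (79.0031−3²−7²)/(2·3·7) = 0.5001; θ_2 = -59.9952° (elbow-down)
β = atan2(-2.5980,-8.5002) = -163.0048°; ψ = atan2(-6.0619,6.5005) = -43.0003°
θ_1 = β − ψ = -120.0045°
θ_3 = φ − θ_1 − θ_2 = -150.0003° (wrapped to (-180°,180°])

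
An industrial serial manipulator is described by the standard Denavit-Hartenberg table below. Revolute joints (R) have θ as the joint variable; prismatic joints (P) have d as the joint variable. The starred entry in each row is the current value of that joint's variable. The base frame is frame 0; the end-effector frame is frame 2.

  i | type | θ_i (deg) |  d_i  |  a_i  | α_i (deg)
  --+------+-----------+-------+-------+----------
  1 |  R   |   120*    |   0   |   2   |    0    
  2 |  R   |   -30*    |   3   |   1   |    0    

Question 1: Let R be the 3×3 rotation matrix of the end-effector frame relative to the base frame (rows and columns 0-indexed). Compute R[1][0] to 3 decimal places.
End-effector x-axis (col 0 of R) = (0.0000,1.0000,0.0000)
R[1][0] = 1.0000

1.000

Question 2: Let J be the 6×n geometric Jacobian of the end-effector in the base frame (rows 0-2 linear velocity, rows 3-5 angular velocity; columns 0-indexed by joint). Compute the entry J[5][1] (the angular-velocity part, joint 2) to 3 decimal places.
axis z_1 = (0.0000,0.0000,1.0000); lever o_n−o_1 = (0.0000,1.0000,3.0000)
cross product → J_v[:, 1] = (-1.0000,0.0000,0.0000)
J_ω[:, 1] = z_1
entry J[5][1] = 1.0000

1.000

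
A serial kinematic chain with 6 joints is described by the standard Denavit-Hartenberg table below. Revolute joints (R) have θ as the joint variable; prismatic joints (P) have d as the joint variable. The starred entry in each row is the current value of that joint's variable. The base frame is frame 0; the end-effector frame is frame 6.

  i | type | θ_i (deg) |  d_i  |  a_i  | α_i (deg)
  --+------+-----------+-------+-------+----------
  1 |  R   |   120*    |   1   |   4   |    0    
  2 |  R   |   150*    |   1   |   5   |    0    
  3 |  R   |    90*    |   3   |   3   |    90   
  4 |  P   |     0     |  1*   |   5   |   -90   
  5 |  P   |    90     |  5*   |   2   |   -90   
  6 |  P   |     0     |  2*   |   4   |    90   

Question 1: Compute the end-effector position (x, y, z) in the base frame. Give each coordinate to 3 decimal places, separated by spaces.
4.000 3.464 10.000

after link 1: o_1 = (-2.0000, 3.4641, 1.0000)
after link 2: o_2 = (-2.0000, -1.5359, 2.0000)
after link 3: o_3 = (1.0000, -1.5359, 5.0000)
after link 4: o_4 = (6.0000, -2.5359, 5.0000)
after link 5: o_5 = (6.0000, -0.5359, 10.0000)
after link 6: o_6 = (4.0000, 3.4641, 10.0000)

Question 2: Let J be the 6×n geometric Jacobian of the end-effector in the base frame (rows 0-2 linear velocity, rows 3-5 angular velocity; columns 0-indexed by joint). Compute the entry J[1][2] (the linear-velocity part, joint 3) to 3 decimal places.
axis z_2 = (0.0000,0.0000,1.0000); lever o_n−o_2 = (6.0000,5.0000,8.0000)
cross product → J_v[:, 2] = (-5.0000,6.0000,0.0000)
J_ω[:, 2] = z_2
entry J[1][2] = 6.0000

6.000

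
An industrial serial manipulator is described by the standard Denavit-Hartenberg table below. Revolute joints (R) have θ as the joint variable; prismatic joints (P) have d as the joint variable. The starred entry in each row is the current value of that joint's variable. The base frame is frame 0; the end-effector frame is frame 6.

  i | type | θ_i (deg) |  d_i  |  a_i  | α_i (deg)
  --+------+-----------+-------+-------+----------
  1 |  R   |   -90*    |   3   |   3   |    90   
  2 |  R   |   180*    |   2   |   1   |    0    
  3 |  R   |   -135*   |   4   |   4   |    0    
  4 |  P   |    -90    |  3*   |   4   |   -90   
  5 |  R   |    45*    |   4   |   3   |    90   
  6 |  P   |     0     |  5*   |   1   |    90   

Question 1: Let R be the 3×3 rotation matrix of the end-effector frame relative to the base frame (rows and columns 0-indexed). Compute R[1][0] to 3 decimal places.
-0.500

End-effector x-axis (col 0 of R) = (0.7071,-0.5000,-0.5000)
R[1][0] = -0.5000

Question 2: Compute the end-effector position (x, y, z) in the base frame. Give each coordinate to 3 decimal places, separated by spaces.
after link 1: o_1 = (0.0000, -3.0000, 3.0000)
after link 2: o_2 = (-2.0000, -2.0000, 3.0000)
after link 3: o_3 = (-6.0000, -4.8284, 5.8284)
after link 4: o_4 = (-9.0000, -7.6569, 3.0000)
after link 5: o_5 = (-6.8787, -11.9853, 4.3284)
after link 6: o_6 = (-9.7071, -14.9853, 1.3284)

-9.707 -14.985 1.328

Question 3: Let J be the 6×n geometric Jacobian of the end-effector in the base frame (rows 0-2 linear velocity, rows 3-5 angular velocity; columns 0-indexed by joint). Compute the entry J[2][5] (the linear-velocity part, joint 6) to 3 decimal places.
prismatic axis z_5 = (-0.7071,-0.5000,-0.5000)
J_v[:, 5] = z_5; J_ω[:, 5] = (0,0,0)
entry J[2][5] = -0.5000

-0.500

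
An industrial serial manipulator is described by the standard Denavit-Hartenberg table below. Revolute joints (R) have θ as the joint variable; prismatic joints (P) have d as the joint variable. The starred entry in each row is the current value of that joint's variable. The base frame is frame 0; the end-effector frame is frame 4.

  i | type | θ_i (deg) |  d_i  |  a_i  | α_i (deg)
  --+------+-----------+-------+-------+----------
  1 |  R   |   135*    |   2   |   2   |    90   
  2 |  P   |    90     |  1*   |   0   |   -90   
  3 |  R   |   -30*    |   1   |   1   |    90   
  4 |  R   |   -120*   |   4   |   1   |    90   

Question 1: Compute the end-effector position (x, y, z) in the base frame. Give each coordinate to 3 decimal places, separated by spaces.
after link 1: o_1 = (-1.4142, 1.4142, 2.0000)
after link 2: o_2 = (-0.7071, 2.1213, 2.0000)
after link 3: o_3 = (0.3536, 1.7678, 2.8660)
after link 4: o_4 = (2.0139, 4.6529, 0.4330)

2.014 4.653 0.433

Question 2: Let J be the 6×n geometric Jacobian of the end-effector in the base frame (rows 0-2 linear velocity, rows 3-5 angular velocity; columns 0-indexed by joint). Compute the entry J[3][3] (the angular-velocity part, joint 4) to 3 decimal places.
axis z_3 = (0.6124,0.6124,-0.5000); lever o_n−o_3 = (1.6603,2.8851,-2.4330)
cross product → J_v[:, 3] = (-0.0474,0.6597,0.7500)
J_ω[:, 3] = z_3
entry J[3][3] = 0.6124

0.612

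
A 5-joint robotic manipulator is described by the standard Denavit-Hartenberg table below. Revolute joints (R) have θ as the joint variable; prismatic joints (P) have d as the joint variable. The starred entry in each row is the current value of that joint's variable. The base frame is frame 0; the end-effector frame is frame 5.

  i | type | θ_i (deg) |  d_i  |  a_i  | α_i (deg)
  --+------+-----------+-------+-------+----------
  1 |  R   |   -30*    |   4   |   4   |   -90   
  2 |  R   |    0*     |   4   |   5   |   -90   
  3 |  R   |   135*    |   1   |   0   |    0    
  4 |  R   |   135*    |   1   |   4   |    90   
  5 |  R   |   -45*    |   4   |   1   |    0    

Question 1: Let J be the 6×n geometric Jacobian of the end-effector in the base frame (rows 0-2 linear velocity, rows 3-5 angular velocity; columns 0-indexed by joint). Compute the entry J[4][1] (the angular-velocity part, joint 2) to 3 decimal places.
0.866

axis z_1 = (0.5000,0.8660,0.0000); lever o_n−o_1 = (5.2196,7.0406,-1.2929)
cross product → J_v[:, 1] = (-1.1197,0.6464,-1.0000)
J_ω[:, 1] = z_1
entry J[4][1] = 0.8660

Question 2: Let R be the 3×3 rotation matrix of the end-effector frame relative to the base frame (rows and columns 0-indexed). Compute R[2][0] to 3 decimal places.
End-effector x-axis (col 0 of R) = (0.3536,0.6124,0.7071)
R[2][0] = 0.7071

0.707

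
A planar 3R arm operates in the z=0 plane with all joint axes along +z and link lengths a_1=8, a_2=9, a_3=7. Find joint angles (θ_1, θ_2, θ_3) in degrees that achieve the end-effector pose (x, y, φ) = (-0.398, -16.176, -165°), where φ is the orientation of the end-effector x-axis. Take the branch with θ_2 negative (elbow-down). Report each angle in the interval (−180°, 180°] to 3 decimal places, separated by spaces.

wrist centre = target − a_3·(cos φ, sin φ) = (6.3635, -14.3643)
cos θ_2 = (246.8260−8²−9²)/(2·8·9) = 0.7071; θ_2 = -44.9985° (elbow-down)
β = atan2(-14.3643,6.3635) = -66.1063°; ψ = atan2(-6.3638,14.3641) = -23.8950°
θ_1 = β − ψ = -42.2113°
θ_3 = φ − θ_1 − θ_2 = -77.7902° (wrapped to (-180°,180°])

-42.211 -44.998 -77.790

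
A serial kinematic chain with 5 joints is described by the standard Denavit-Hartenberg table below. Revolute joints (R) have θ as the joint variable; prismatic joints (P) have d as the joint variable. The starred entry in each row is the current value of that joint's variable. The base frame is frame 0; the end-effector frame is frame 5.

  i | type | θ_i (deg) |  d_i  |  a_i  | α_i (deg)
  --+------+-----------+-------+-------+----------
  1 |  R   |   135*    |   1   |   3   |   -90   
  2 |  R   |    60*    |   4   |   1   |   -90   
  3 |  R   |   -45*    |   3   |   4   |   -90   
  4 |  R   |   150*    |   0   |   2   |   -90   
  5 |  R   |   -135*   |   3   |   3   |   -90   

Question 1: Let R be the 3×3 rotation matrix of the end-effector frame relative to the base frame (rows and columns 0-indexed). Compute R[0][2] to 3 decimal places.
0.420

End-effector z-axis (col 2 of R) = (0.4195,0.8999,0.1188)
R[0][2] = 0.4195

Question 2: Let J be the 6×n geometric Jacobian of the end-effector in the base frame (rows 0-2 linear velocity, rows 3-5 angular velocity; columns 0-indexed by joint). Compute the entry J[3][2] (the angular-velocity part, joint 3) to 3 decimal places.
0.612

axis z_2 = (0.6124,-0.6124,-0.5000); lever o_n−o_2 = (2.0418,-2.5255,-5.7237)
cross product → J_v[:, 2] = (2.2423,2.4841,-0.2962)
J_ω[:, 2] = z_2
entry J[3][2] = 0.6124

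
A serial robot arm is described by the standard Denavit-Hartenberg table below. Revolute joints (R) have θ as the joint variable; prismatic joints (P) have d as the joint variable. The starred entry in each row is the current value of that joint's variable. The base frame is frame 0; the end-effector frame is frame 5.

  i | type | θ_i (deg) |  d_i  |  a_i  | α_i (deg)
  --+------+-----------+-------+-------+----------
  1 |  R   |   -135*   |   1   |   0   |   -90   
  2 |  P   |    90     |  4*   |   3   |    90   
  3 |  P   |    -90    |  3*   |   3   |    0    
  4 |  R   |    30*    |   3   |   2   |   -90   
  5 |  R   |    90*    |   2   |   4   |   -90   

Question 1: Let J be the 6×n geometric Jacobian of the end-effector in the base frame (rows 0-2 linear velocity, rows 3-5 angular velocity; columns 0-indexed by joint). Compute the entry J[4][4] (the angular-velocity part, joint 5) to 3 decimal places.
axis z_4 = (0.3536,-0.3536,-0.8660); lever o_n−o_4 = (3.5355,2.1213,-1.7321)
cross product → J_v[:, 4] = (2.4495,-2.4495,2.0000)
J_ω[:, 4] = z_4
entry J[4][4] = -0.3536

-0.354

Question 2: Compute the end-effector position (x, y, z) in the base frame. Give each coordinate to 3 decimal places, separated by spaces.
-1.225 -1.604 -4.732

after link 1: o_1 = (0.0000, 0.0000, 1.0000)
after link 2: o_2 = (2.8284, -2.8284, -2.0000)
after link 3: o_3 = (-1.4142, -2.8284, -2.0000)
after link 4: o_4 = (-4.7603, -3.7250, -3.0000)
after link 5: o_5 = (-1.2247, -1.6037, -4.7321)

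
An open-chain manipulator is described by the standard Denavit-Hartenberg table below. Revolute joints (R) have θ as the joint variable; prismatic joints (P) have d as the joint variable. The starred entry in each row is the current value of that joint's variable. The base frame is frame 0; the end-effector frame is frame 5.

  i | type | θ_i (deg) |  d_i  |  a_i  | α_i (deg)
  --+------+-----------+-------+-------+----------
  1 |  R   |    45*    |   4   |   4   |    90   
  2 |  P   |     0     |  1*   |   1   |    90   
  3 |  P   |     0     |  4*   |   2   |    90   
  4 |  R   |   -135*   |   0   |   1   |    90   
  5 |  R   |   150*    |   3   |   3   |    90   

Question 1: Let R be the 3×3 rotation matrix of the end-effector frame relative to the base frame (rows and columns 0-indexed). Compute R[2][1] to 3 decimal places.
-0.707

End-effector y-axis (col 1 of R) = (-0.5000,-0.5000,-0.7071)
R[2][1] = -0.7071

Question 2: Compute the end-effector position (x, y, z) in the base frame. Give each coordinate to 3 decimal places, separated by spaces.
after link 1: o_1 = (2.8284, 2.8284, 4.0000)
after link 2: o_2 = (4.2426, 2.8284, 4.0000)
after link 3: o_3 = (5.6569, 4.2426, 0.0000)
after link 4: o_4 = (5.1569, 3.7426, 0.7071)
after link 5: o_5 = (3.8952, 4.6023, -3.2513)

3.895 4.602 -3.251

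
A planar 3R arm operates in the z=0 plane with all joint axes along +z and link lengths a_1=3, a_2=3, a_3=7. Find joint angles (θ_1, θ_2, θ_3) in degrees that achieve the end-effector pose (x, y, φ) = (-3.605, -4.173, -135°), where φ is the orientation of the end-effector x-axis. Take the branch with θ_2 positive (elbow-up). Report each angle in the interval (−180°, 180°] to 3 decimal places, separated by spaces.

wrist centre = target − a_3·(cos φ, sin φ) = (1.3447, 0.7767)
cos θ_2 = (2.4117−3²−3²)/(2·3·3) = -0.8660; θ_2 = 149.9991° (elbow-up)
β = atan2(0.7767,1.3447) = 30.0114°; ψ = atan2(1.5000,0.4019) = 74.9996°
θ_1 = β − ψ = -44.9881°
θ_3 = φ − θ_1 − θ_2 = 119.9890° (wrapped to (-180°,180°])

-44.988 149.999 119.989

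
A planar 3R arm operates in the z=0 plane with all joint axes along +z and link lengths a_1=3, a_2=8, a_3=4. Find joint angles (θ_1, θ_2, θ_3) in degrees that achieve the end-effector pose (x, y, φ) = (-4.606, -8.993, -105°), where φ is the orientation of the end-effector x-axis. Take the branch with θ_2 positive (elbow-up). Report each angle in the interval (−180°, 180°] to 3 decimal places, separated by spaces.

120.000 134.999 0.001

wrist centre = target − a_3·(cos φ, sin φ) = (-3.5707, -5.1293)
cos θ_2 = (39.0598−3²−8²)/(2·3·8) = -0.7071; θ_2 = 134.9985° (elbow-up)
β = atan2(-5.1293,-3.5707) = -124.8434°; ψ = atan2(5.6570,-2.6567) = 115.1562°
θ_1 = β − ψ = -239.9997°
θ_3 = φ − θ_1 − θ_2 = 0.0012° (wrapped to (-180°,180°])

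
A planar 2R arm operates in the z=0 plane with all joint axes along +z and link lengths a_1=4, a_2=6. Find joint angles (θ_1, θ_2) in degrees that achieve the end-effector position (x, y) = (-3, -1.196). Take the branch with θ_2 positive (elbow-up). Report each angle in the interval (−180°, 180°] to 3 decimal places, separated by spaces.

cos θ_2 = (10.4304−4²−6²)/(2·4·6) = -0.8660; θ_2 = 150.0009° (elbow-up)
β = atan2(-1.1960,-3.0000) = -158.2645°; ψ = atan2(2.9999,-1.1962) = 111.7393°
θ_1 = β − ψ = -270.0038°

89.996 150.001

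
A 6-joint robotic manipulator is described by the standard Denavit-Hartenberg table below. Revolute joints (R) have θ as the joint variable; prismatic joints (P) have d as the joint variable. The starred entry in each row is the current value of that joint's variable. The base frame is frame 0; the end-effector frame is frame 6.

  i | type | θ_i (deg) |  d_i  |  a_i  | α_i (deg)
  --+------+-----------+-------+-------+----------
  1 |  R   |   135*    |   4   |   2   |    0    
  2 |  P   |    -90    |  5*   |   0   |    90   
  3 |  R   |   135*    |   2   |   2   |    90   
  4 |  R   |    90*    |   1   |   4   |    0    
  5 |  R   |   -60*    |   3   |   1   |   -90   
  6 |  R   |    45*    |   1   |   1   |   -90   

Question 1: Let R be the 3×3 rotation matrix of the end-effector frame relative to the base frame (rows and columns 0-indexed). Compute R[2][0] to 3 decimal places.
End-effector x-axis (col 0 of R) = (-0.4097,-0.9097,-0.0670)
R[2][0] = -0.0670

-0.067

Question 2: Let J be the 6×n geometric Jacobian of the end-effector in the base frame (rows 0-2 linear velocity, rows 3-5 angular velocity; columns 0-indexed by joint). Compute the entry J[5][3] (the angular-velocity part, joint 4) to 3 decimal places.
0.707

axis z_3 = (0.5000,0.5000,0.7071); lever o_n−o_3 = (5.2016,-2.8871,3.0203)
cross product → J_v[:, 3] = (3.5516,2.1680,-4.0444)
J_ω[:, 3] = z_3
entry J[5][3] = 0.7071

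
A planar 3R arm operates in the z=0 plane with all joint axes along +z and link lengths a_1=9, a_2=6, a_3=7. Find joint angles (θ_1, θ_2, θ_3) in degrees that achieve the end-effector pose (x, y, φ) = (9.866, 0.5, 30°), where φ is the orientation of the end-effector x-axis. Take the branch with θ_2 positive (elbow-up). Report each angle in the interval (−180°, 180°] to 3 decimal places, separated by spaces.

-76.524 150.000 -43.476

wrist centre = target − a_3·(cos φ, sin φ) = (3.8038, -3.0000)
cos θ_2 = (23.4691−9²−6²)/(2·9·6) = -0.8660; θ_2 = 150.0002° (elbow-up)
β = atan2(-3.0000,3.8038) = -38.2622°; ψ = atan2(3.0000,3.8038) = 38.2619°
θ_1 = β − ψ = -76.5240°
θ_3 = φ − θ_1 − θ_2 = -43.4762° (wrapped to (-180°,180°])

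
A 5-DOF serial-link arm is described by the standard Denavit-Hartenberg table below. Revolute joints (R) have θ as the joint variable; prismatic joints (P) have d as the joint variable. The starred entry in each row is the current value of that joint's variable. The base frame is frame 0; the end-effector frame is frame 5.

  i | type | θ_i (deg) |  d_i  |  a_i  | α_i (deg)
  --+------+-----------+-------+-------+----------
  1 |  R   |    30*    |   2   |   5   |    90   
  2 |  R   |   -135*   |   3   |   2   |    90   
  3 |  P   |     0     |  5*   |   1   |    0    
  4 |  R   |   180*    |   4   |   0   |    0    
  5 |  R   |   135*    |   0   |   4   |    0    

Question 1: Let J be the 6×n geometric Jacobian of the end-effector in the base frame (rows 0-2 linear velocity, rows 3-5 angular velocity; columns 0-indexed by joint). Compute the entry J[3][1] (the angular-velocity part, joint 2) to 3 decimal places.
0.500

axis z_1 = (0.5000,-0.8660,0.0000); lever o_n−o_1 = (-8.9947,-5.3912,2.2426)
cross product → J_v[:, 1] = (-1.9422,-1.1213,-10.4853)
J_ω[:, 1] = z_1
entry J[3][1] = 0.5000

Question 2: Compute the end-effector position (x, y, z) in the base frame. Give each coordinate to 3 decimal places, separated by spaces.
-4.665 -2.891 4.243

after link 1: o_1 = (4.3301, 2.5000, 2.0000)
after link 2: o_2 = (4.6054, -0.8052, 0.5858)
after link 3: o_3 = (0.9311, -2.9265, 3.4142)
after link 4: o_4 = (-1.5183, -4.3407, 6.2426)
after link 5: o_5 = (-4.6646, -2.8912, 4.2426)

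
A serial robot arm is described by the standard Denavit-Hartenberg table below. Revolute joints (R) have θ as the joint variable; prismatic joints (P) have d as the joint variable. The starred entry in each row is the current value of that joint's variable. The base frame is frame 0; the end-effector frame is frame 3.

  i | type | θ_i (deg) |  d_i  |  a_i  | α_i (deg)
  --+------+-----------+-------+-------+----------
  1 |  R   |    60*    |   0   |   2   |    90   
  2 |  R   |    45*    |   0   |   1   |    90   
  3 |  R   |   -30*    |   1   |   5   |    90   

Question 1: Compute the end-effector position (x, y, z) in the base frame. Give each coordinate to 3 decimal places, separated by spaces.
1.073 6.858 3.062

after link 1: o_1 = (1.0000, 1.7321, 0.0000)
after link 2: o_2 = (1.3536, 2.3444, 0.7071)
after link 3: o_3 = (1.0730, 6.8584, 3.0619)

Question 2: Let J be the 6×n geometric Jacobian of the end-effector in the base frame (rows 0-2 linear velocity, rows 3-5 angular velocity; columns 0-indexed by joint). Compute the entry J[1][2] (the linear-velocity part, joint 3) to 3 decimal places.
-0.634

axis z_2 = (0.3536,0.6124,-0.7071); lever o_n−o_2 = (-0.2806,4.5140,2.3548)
cross product → J_v[:, 2] = (4.6339,-0.6341,1.7678)
J_ω[:, 2] = z_2
entry J[1][2] = -0.6341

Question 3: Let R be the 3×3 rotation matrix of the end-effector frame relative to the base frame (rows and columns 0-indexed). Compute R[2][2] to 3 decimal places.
End-effector z-axis (col 2 of R) = (-0.9268,0.1268,-0.3536)
R[2][2] = -0.3536

-0.354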